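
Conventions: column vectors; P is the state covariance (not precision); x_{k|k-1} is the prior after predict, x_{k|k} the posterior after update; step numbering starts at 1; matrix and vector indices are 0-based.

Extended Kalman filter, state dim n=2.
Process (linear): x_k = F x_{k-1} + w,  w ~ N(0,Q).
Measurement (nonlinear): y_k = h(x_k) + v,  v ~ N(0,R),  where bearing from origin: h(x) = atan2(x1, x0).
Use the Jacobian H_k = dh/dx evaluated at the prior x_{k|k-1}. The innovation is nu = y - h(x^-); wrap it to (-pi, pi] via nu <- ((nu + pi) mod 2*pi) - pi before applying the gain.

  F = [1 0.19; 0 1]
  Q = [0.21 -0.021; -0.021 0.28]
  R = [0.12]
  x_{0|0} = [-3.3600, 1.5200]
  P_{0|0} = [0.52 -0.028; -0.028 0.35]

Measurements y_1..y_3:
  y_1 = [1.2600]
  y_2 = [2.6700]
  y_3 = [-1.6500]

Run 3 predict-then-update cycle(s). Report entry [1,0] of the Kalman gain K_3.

K[1,0] = -0.8580

step 1: x^-=[-3.0712, 1.5200]  P^-=[0.7320 0.0175; 0.0175 0.6300]  H_jac=[-0.1294 -0.2615]  S=[0.1765]  K=[-0.5626; -0.9461]  nu=[-1.4220]  x^+=[-2.2711, 2.8654]  P^+=[0.6761 -0.0765; -0.0765 0.4720]
step 2: x^-=[-1.7267, 2.8654]  P^-=[0.8741 -0.0078; -0.0078 0.7520]  H_jac=[-0.2560 -0.1543]  S=[0.1946]  K=[-1.1439; -0.5860]  nu=[0.5569]  x^+=[-2.3637, 2.5391]  P^+=[0.6195 -0.1382; -0.1382 0.6852]
step 3: x^-=[-1.8813, 2.5391]  P^-=[0.8017 -0.0290; -0.0290 0.9652]  H_jac=[-0.2543 -0.1884]  S=[0.2033]  K=[-0.9757; -0.8580]  nu=[2.4247]  x^+=[-4.2472, 0.4586]  P^+=[0.6081 -0.1992; -0.1992 0.8155]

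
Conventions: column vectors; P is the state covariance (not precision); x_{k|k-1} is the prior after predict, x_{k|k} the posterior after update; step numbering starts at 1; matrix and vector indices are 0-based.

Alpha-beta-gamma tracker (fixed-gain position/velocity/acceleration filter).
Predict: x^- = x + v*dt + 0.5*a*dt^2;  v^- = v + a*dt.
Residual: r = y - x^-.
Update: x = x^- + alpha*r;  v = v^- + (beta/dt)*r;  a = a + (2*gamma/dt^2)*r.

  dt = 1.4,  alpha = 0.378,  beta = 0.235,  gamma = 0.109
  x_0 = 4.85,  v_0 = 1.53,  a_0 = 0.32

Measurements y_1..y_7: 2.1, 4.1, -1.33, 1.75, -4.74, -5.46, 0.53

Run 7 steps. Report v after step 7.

step 1: x_pred=7.3056  r=-5.2056  x^+=5.3379  v^+=1.1042  a^+=-0.2590
step 2: x_pred=6.6300  r=-2.5300  x^+=5.6736  v^+=0.3169  a^+=-0.5404
step 3: x_pred=5.5878  r=-6.9178  x^+=2.9729  v^+=-1.6008  a^+=-1.3098
step 4: x_pred=-0.5519  r=2.3019  x^+=0.3182  v^+=-3.0481  a^+=-1.0538
step 5: x_pred=-4.9819  r=0.2419  x^+=-4.8904  v^+=-4.4828  a^+=-1.0269
step 6: x_pred=-12.1728  r=6.7128  x^+=-9.6353  v^+=-4.7937  a^+=-0.2803
step 7: x_pred=-16.6212  r=17.1512  x^+=-10.1380  v^+=-2.3071  a^+=1.6274

v_post = -2.3071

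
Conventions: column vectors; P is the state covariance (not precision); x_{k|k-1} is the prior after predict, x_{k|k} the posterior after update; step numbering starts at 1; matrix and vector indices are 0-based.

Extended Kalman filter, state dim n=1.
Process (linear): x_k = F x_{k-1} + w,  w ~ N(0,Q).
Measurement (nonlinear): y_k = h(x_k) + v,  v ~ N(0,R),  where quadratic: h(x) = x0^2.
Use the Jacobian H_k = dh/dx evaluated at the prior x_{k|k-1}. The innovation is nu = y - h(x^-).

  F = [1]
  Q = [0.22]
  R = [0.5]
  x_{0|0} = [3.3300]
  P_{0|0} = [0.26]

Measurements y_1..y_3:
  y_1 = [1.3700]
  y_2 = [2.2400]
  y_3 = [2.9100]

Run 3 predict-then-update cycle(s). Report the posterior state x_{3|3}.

step 1: x^-=[3.3300]  P^-=[0.4800]  H_jac=[6.6600]  S=[21.7907]  K=[0.1467]  nu=[-9.7189]  x^+=[1.9042]  P^+=[0.0110]
step 2: x^-=[1.9042]  P^-=[0.2310]  H_jac=[3.8084]  S=[3.8506]  K=[0.2285]  nu=[-1.3859]  x^+=[1.5875]  P^+=[0.0300]
step 3: x^-=[1.5875]  P^-=[0.2500]  H_jac=[3.1751]  S=[3.0202]  K=[0.2628]  nu=[0.3898]  x^+=[1.6900]  P^+=[0.0414]

x_post = [1.6900]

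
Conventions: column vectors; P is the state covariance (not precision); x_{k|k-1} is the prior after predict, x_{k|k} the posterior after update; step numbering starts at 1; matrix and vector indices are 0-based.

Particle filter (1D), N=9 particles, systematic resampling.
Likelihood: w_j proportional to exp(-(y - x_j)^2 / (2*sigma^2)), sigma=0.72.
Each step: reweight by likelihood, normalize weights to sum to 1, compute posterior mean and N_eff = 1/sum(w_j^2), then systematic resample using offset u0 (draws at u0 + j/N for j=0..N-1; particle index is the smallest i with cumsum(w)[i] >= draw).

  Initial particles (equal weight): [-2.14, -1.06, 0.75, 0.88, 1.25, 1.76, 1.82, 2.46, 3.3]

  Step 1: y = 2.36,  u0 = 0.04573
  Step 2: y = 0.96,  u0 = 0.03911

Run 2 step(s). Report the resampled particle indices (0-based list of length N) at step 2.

resampled_idx = [0, 0, 0, 1, 2, 2, 3, 4, 5]

step 1: w=[0.0000, 0.0000, 0.0242, 0.0357, 0.0900, 0.2087, 0.2229, 0.2925, 0.1259]  mean=2.0703  Neff=4.8870  idx=[3, 5, 5, 6, 6, 7, 7, 7, 8]
step 2: w=[0.2923, 0.1586, 0.1586, 0.1441, 0.1441, 0.0336, 0.0336, 0.0336, 0.0015]  mean=1.5929  Neff=5.5346  idx=[0, 0, 0, 1, 2, 2, 3, 4, 5]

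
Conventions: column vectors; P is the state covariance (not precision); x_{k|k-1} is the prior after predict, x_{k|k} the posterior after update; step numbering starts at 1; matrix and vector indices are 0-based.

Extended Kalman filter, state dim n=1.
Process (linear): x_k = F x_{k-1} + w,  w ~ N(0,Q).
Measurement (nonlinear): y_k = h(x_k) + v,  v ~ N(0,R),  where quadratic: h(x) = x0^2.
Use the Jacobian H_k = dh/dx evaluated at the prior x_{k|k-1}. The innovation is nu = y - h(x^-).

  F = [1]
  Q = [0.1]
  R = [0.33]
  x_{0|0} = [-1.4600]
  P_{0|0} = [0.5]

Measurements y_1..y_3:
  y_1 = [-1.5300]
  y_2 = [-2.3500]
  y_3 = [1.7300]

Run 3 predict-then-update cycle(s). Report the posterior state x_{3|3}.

x_post = [0.6540]

step 1: x^-=[-1.4600]  P^-=[0.6000]  H_jac=[-2.9200]  S=[5.4458]  K=[-0.3217]  nu=[-3.6616]  x^+=[-0.2820]  P^+=[0.0364]
step 2: x^-=[-0.2820]  P^-=[0.1364]  H_jac=[-0.5640]  S=[0.3734]  K=[-0.2060]  nu=[-2.4295]  x^+=[0.2184]  P^+=[0.1205]
step 3: x^-=[0.2184]  P^-=[0.2205]  H_jac=[0.4369]  S=[0.3721]  K=[0.2589]  nu=[1.6823]  x^+=[0.6540]  P^+=[0.1956]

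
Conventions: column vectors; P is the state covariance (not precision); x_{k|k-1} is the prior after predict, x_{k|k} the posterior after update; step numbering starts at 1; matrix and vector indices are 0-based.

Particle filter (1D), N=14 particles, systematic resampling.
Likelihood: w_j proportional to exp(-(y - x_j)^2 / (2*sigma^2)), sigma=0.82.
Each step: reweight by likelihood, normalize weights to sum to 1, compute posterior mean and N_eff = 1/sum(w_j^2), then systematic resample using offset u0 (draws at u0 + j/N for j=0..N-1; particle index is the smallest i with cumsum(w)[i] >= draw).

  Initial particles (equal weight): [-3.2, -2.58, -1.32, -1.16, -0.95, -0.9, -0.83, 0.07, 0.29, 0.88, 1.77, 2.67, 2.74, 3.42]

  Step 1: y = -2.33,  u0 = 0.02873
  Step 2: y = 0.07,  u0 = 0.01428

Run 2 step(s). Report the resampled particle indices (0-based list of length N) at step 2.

resampled_idx = [7, 7, 8, 9, 9, 10, 11, 11, 11, 12, 12, 13, 13, 13]

step 1: w=[0.1884, 0.3158, 0.1549, 0.1195, 0.0803, 0.0723, 0.0621, 0.0046, 0.0020, 0.0002, 0.0000, 0.0000, 0.0000, 0.0000]  mean=-1.9525  Neff=5.2898  idx=[0, 0, 0, 1, 1, 1, 1, 2, 2, 3, 3, 4, 5, 6]
step 2: w=[0.0001, 0.0001, 0.0001, 0.0020, 0.0020, 0.0020, 0.0020, 0.0896, 0.0896, 0.1224, 0.1224, 0.1739, 0.1872, 0.2064]  mean=-1.0477  Neff=6.4970  idx=[7, 7, 8, 9, 9, 10, 11, 11, 11, 12, 12, 13, 13, 13]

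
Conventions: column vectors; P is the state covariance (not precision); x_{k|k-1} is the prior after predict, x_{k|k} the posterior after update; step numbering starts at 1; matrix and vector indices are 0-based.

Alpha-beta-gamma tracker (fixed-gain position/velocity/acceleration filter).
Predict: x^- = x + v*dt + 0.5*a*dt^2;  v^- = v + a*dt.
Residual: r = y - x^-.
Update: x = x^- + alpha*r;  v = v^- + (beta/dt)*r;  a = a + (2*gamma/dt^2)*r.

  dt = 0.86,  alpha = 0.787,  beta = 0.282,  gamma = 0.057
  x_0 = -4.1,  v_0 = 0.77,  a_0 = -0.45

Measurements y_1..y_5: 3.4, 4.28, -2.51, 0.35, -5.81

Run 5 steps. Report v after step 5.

step 1: x_pred=-3.6042  r=7.0042  x^+=1.9081  v^+=2.6797  a^+=0.6296
step 2: x_pred=4.4455  r=-0.1655  x^+=4.3153  v^+=3.1669  a^+=0.6041
step 3: x_pred=7.2622  r=-9.7722  x^+=-0.4285  v^+=0.4821  a^+=-0.9022
step 4: x_pred=-0.3476  r=0.6976  x^+=0.2014  v^+=-0.0650  a^+=-0.7946
step 5: x_pred=-0.1484  r=-5.6616  x^+=-4.6041  v^+=-2.6049  a^+=-1.6673

v_post = -2.6049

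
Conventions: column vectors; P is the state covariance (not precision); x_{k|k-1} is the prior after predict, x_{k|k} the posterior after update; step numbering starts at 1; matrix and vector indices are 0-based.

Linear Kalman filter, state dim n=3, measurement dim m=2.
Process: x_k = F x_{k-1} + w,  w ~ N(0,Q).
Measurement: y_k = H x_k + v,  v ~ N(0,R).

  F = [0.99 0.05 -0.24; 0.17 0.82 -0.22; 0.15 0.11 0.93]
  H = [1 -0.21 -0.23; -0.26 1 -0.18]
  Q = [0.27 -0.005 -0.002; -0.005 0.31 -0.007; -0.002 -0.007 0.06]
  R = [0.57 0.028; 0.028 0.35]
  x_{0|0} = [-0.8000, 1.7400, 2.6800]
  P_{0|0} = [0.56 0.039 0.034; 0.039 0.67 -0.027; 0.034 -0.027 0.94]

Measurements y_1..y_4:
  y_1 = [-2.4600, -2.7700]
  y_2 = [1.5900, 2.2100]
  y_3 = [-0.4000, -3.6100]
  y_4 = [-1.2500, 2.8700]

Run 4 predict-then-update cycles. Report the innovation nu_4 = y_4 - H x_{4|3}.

step 1: x^-=[-1.3482, 0.7012, 2.5638]  P^-=[0.8630 0.1952 -0.0909; 0.1952 0.8403 -0.1348; -0.0909 -0.1348 0.8990]  S=[1.4645 -0.0930; -0.0930 1.2163]  K=[0.5777 0.0336; 0.0768 0.6750; -0.1991 -0.2396]  nu=[-0.3749, -3.3602]  x^+=[-1.6776, -1.5956, 3.4437]  P^+=[0.3765 0.1391 0.0739; 0.1391 0.2872 0.0701; 0.0739 0.0701 0.7799]
step 2: x^-=[-2.5671, -2.3512, 2.7755]  P^-=[0.6616 0.1917 -0.0356; 0.1917 0.5597 -0.0503; -0.0356 -0.0503 0.7861]  S=[1.2288 -0.0128; -0.0128 0.8949]  K=[0.5127 0.0366; 0.0759 0.5809; -0.1697 -0.2064]  nu=[4.3017, 4.3933]  x^+=[-0.2012, 0.5272, 1.1388]  P^+=[0.3379 0.1288 0.0766; 0.1288 0.2518 0.0713; 0.0766 0.0713 0.7134]
step 3: x^-=[-0.4461, 0.1476, 1.0869]  P^-=[0.6175 0.1709 -0.0255; 0.1709 0.5280 -0.0411; -0.0255 -0.0411 0.7279]  S=[1.1853 -0.0221; -0.0221 0.8669]  K=[0.4962 0.0299; 0.0692 0.5681; -0.1591 -0.1950]  nu=[0.3271, -3.6779]  x^+=[-0.3936, -1.9194, 1.7521]  P^+=[0.3256 0.1218 0.0709; 0.1218 0.2443 0.0657; 0.0709 0.0657 0.6663]
step 4: x^-=[-0.9062, -2.0262, 1.3593]  P^-=[0.6049 0.1629 -0.0228; 0.1629 0.5208 -0.0384; -0.0228 -0.0384 0.6838]  S=[1.1724 -0.0284; -0.0284 0.8609]  K=[0.4919 0.0275; 0.0669 0.5661; -0.1512 -0.1857]  nu=[-0.4567, 4.9053]  x^+=[-0.9957, 0.7199, 0.5176]  P^+=[0.3213 0.1188 0.0661; 0.1188 0.2419 0.0612; 0.0661 0.0612 0.6289]

innov = [-0.4567, 4.9053]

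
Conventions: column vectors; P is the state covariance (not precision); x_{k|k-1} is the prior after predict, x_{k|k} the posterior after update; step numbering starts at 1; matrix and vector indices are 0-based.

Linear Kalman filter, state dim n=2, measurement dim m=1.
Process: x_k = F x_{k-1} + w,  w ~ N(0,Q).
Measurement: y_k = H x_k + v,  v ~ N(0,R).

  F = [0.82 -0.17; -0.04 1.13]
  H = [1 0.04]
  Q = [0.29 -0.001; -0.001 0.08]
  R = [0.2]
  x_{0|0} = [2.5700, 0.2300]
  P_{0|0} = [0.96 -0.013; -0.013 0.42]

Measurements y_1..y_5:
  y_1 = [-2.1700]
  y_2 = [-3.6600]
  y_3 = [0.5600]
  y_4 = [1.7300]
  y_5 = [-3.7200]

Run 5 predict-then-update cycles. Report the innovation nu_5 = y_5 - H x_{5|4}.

innov = [-4.6204]

step 1: x^-=[2.0683, 0.1571]  P^-=[0.9513 -0.1253; -0.1253 0.6190]  S=[1.1422]  K=[0.8284; -0.0880]  nu=[-4.2446]  x^+=[-1.4480, 0.5307]  P^+=[0.1674 -0.0420; -0.0420 0.6102]
step 2: x^-=[-1.2776, 0.6576]  P^-=[0.4319 -0.1629; -0.1629 0.8632]  S=[0.6202]  K=[0.6858; -0.2070]  nu=[-2.4087]  x^+=[-2.9295, 1.1562]  P^+=[0.1402 -0.0749; -0.0749 0.8366]
step 3: x^-=[-2.5988, 1.4237]  P^-=[0.4293 -0.2362; -0.2362 1.1552]  S=[0.6122]  K=[0.6857; -0.3103]  nu=[3.1018]  x^+=[-0.4717, 0.4613]  P^+=[0.1414 -0.1059; -0.1059 1.0963]
step 4: x^-=[-0.4652, 0.5401]  P^-=[0.4463 -0.3151; -0.3151 1.4897]  S=[0.6235]  K=[0.6956; -0.4098]  nu=[2.1736]  x^+=[1.0467, -0.3507]  P^+=[0.1446 -0.1374; -0.1374 1.3850]
step 5: x^-=[0.9180, -0.4382]  P^-=[0.4656 -0.4000; -0.4000 1.8611]  S=[0.6365]  K=[0.7063; -0.5115]  nu=[-4.6204]  x^+=[-2.3453, 1.9250]  P^+=[0.1481 -0.1701; -0.1701 1.6946]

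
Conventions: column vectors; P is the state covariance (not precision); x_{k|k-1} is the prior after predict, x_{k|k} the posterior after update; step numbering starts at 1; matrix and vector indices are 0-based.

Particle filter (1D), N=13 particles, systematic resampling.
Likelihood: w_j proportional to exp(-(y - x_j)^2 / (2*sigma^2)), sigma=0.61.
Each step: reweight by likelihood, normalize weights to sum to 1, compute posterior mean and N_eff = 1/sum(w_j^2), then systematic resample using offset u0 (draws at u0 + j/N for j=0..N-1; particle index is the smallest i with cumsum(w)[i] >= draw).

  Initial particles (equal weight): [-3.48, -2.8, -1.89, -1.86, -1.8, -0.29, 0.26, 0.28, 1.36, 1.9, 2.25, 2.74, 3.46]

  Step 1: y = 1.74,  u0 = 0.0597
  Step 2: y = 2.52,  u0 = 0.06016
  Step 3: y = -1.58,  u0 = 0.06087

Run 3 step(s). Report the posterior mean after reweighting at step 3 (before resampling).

step 1: w=[0.0000, 0.0000, 0.0000, 0.0000, 0.0000, 0.0014, 0.0182, 0.0197, 0.2852, 0.3345, 0.2441, 0.0903, 0.0065]  mean=1.8526  Neff=3.8204  idx=[8, 8, 8, 8, 9, 9, 9, 9, 10, 10, 10, 11, 11]
step 2: w=[0.0215, 0.0215, 0.0215, 0.0215, 0.0781, 0.0781, 0.0781, 0.0781, 0.1187, 0.1187, 0.1187, 0.1227, 0.1227]  mean=2.1844  Neff=10.1353  idx=[2, 4, 5, 6, 7, 8, 9, 9, 10, 10, 11, 12, 12]
step 3: w=[0.9620, 0.0091, 0.0091, 0.0091, 0.0091, 0.0003, 0.0003, 0.0003, 0.0003, 0.0003, 0.0000, 0.0000, 0.0000]  mean=1.3810  Neff=1.0801  idx=[0, 0, 0, 0, 0, 0, 0, 0, 0, 0, 0, 0, 3]

post_mean = 1.3810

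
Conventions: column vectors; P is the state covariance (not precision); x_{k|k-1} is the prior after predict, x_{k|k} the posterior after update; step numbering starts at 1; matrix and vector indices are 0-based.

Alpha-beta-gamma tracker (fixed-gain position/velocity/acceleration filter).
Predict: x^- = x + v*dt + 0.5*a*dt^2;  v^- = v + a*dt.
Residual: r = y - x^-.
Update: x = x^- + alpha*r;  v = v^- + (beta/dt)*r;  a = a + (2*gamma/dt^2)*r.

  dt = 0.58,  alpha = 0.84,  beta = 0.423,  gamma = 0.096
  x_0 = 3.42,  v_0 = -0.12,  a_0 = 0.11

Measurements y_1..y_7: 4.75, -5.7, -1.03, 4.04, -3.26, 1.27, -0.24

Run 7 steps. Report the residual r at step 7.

step 1: x_pred=3.3689  r=1.3811  x^+=4.5290  v^+=0.9510  a^+=0.8983
step 2: x_pred=5.2317  r=-10.9317  x^+=-3.9509  v^+=-6.5006  a^+=-5.3410
step 3: x_pred=-8.6196  r=7.5896  x^+=-2.2443  v^+=-4.0632  a^+=-1.0092
step 4: x_pred=-4.7707  r=8.8107  x^+=2.6303  v^+=1.7772  a^+=4.0195
step 5: x_pred=4.3371  r=-7.5971  x^+=-2.0445  v^+=-1.4322  a^+=-0.3166
step 6: x_pred=-2.9284  r=4.1984  x^+=0.5983  v^+=1.4461  a^+=2.0796
step 7: x_pred=1.7868  r=-2.0268  x^+=0.0843  v^+=1.1741  a^+=0.9228

resid = -2.0268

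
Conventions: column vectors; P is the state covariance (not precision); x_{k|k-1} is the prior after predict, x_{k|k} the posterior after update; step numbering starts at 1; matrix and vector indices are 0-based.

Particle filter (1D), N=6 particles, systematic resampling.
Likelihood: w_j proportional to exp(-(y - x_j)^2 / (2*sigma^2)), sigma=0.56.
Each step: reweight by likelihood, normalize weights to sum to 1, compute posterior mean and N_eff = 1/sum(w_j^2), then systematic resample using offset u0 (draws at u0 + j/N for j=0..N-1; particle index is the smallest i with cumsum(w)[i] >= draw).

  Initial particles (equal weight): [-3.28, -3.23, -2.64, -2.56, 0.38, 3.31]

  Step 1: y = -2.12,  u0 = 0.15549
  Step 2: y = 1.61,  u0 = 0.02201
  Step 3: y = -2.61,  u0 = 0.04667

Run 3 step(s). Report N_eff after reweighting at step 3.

N_eff = 6.0000

step 1: w=[0.0713, 0.0854, 0.3958, 0.4474, 0.0000, 0.0000]  mean=-2.7001  Neff=2.7082  idx=[1, 2, 2, 3, 3, 3]
step 2: w=[0.0000, 0.0928, 0.0928, 0.2715, 0.2715, 0.2715]  mean=-2.5749  Neff=4.1959  idx=[1, 3, 3, 4, 4, 5]
step 3: w=[0.1670, 0.1666, 0.1666, 0.1666, 0.1666, 0.1666]  mean=-2.5734  Neff=6.0000  idx=[0, 1, 2, 3, 4, 5]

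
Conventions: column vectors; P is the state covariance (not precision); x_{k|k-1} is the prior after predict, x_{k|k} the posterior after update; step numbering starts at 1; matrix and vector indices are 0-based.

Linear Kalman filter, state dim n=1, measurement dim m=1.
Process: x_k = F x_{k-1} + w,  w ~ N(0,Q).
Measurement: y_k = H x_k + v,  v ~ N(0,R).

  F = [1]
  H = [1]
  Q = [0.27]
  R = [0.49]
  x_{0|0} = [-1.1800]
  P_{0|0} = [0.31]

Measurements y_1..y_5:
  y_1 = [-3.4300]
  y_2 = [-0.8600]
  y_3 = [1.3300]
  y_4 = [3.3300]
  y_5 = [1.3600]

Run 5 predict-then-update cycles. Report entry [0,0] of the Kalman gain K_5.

step 1: x^-=[-1.1800]  P^-=[0.5800]  S=[1.0700]  K=[0.5421]  nu=[-2.2500]  x^+=[-2.3996]  P^+=[0.2656]
step 2: x^-=[-2.3996]  P^-=[0.5356]  S=[1.0256]  K=[0.5222]  nu=[1.5396]  x^+=[-1.5956]  P^+=[0.2559]
step 3: x^-=[-1.5956]  P^-=[0.5259]  S=[1.0159]  K=[0.5177]  nu=[2.9256]  x^+=[-0.0811]  P^+=[0.2537]
step 4: x^-=[-0.0811]  P^-=[0.5237]  S=[1.0137]  K=[0.5166]  nu=[3.4111]  x^+=[1.6811]  P^+=[0.2531]
step 5: x^-=[1.6811]  P^-=[0.5231]  S=[1.0131]  K=[0.5164]  nu=[-0.3211]  x^+=[1.5153]  P^+=[0.2530]

K[0,0] = 0.5164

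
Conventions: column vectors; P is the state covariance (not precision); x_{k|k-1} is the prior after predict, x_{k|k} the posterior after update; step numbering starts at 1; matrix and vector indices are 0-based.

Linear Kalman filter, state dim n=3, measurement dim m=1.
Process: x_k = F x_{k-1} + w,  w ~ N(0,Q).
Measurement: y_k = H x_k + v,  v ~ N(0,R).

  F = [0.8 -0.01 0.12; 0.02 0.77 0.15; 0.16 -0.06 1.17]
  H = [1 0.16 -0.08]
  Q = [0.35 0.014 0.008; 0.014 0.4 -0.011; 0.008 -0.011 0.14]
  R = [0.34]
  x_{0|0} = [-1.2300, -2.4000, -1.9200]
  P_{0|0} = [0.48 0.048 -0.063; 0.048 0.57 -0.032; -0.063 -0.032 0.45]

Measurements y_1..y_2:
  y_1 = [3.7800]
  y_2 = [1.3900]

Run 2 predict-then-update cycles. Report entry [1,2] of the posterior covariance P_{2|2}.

P_post[1,2] = 0.0793

step 1: x^-=[-1.1904, -2.1606, -2.2992]  P^-=[0.6509 0.0443 0.0710; 0.0443 0.7420 0.0175; 0.0710 0.0175 0.7503]  S=[1.0171]  K=[0.6414; 0.1589; 0.0136]  nu=[5.1322]  x^+=[2.1013, -1.3450, -2.2297]  P^+=[0.2325 -0.0593 0.0622; -0.0593 0.7163 0.0153; 0.0622 0.0153 0.7501]
step 2: x^-=[1.4269, -1.3281, -2.1918]  P^-=[0.5225 -0.0018 0.2056; -0.0018 0.8437 0.0977; 0.2056 0.0977 1.1977]  S=[0.8558]  K=[0.5910; 0.1465; 0.1465]  nu=[0.0002]  x^+=[1.4270, -1.3280, -2.1918]  P^+=[0.2236 -0.0759 0.1315; -0.0759 0.8254 0.0793; 0.1315 0.0793 1.1793]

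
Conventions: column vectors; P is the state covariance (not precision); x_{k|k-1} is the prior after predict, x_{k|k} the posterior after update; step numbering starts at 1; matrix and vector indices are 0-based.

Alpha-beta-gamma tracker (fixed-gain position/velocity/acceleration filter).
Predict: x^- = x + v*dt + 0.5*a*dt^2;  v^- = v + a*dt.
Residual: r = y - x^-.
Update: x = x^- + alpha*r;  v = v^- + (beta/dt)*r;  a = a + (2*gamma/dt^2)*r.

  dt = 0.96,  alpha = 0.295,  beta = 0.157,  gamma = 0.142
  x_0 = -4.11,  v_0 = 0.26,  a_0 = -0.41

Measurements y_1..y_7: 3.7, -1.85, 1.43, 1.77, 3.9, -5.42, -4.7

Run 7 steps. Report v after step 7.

step 1: x_pred=-4.0493  r=7.7493  x^+=-1.7633  v^+=1.1337  a^+=1.9780
step 2: x_pred=0.2366  r=-2.0866  x^+=-0.3790  v^+=2.6914  a^+=1.3350
step 3: x_pred=2.8200  r=-1.3900  x^+=2.4099  v^+=3.7457  a^+=0.9067
step 4: x_pred=6.4236  r=-4.6536  x^+=5.0508  v^+=3.8551  a^+=-0.5274
step 5: x_pred=8.5087  r=-4.6087  x^+=7.1491  v^+=2.5951  a^+=-1.9476
step 6: x_pred=8.7430  r=-14.1630  x^+=4.5649  v^+=-1.5908  a^+=-6.3120
step 7: x_pred=0.1291  r=-4.8291  x^+=-1.2955  v^+=-8.4401  a^+=-7.8002

v_post = -8.4401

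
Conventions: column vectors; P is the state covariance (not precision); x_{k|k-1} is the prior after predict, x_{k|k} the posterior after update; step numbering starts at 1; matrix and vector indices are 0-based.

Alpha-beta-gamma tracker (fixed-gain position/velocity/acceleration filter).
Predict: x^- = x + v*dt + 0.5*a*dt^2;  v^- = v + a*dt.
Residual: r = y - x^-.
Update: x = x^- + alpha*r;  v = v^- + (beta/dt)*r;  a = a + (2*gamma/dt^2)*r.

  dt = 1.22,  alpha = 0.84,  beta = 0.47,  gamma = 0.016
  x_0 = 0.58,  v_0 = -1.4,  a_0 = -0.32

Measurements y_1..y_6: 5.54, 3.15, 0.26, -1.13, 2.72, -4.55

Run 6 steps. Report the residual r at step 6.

step 1: x_pred=-1.3661  r=6.9061  x^+=4.4350  v^+=0.8702  a^+=-0.1715
step 2: x_pred=5.3690  r=-2.2190  x^+=3.5050  v^+=-0.1939  a^+=-0.2192
step 3: x_pred=3.1053  r=-2.8453  x^+=0.7152  v^+=-1.5575  a^+=-0.2804
step 4: x_pred=-1.3936  r=0.2636  x^+=-1.1722  v^+=-1.7981  a^+=-0.2747
step 5: x_pred=-3.5703  r=6.2903  x^+=1.7136  v^+=0.2901  a^+=-0.1395
step 6: x_pred=1.9636  r=-6.5136  x^+=-3.5078  v^+=-2.3895  a^+=-0.2795

resid = -6.5136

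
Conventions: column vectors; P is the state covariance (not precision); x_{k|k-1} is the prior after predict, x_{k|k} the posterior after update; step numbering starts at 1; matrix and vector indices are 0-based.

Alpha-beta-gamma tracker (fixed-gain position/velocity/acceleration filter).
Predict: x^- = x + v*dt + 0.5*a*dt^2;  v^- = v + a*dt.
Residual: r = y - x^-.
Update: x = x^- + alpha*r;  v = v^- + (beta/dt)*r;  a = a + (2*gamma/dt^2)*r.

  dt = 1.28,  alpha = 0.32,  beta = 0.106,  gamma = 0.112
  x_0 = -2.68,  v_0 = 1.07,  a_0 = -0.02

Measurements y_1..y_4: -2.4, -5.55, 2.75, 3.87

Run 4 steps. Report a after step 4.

step 1: x_pred=-1.3268  r=-1.0732  x^+=-1.6702  v^+=0.9555  a^+=-0.1667
step 2: x_pred=-0.5837  r=-4.9663  x^+=-2.1729  v^+=0.3308  a^+=-0.8457
step 3: x_pred=-2.4423  r=5.1923  x^+=-0.7807  v^+=-0.3217  a^+=-0.1358
step 4: x_pred=-1.3038  r=5.1738  x^+=0.3518  v^+=-0.0671  a^+=0.5715

a_post = 0.5715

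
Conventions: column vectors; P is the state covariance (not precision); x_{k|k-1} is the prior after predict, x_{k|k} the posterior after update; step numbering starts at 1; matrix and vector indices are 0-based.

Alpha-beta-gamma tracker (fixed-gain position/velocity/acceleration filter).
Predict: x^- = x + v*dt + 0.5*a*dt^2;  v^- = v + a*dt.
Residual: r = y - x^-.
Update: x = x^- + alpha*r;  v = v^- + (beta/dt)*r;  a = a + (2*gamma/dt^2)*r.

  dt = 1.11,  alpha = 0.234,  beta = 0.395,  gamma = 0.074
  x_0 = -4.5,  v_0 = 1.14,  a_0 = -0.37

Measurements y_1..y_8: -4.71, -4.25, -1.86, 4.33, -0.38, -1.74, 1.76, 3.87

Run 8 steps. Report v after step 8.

step 1: x_pred=-3.4625  r=-1.2475  x^+=-3.7544  v^+=0.2854  a^+=-0.5198
step 2: x_pred=-3.7579  r=-0.4921  x^+=-3.8731  v^+=-0.4668  a^+=-0.5790
step 3: x_pred=-4.7478  r=2.8878  x^+=-4.0721  v^+=-0.0817  a^+=-0.2321
step 4: x_pred=-4.3058  r=8.6358  x^+=-2.2850  v^+=2.7338  a^+=0.8053
step 5: x_pred=1.2455  r=-1.6255  x^+=0.8652  v^+=3.0491  a^+=0.6100
step 6: x_pred=4.6255  r=-6.3655  x^+=3.1360  v^+=1.4610  a^+=-0.1546
step 7: x_pred=4.6625  r=-2.9025  x^+=3.9833  v^+=0.2565  a^+=-0.5033
step 8: x_pred=3.9580  r=-0.0880  x^+=3.9374  v^+=-0.3334  a^+=-0.5138

v_post = -0.3334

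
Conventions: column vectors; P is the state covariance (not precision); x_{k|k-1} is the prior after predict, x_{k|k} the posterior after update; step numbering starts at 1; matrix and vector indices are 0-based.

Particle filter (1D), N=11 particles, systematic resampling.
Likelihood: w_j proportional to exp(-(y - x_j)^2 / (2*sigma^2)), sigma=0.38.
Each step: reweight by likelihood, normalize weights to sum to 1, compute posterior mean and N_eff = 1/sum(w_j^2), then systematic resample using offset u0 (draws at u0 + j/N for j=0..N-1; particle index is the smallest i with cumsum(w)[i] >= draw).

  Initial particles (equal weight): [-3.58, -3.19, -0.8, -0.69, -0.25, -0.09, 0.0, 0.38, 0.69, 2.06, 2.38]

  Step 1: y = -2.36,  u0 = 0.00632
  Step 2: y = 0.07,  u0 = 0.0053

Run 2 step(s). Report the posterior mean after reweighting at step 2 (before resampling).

step 1: w=[0.0589, 0.9382, 0.0022, 0.0007, 0.0000, 0.0000, 0.0000, 0.0000, 0.0000, 0.0000, 0.0000]  mean=-3.2060  Neff=1.1316  idx=[0, 1, 1, 1, 1, 1, 1, 1, 1, 1, 1]
step 2: w=[0.0000, 0.1000, 0.1000, 0.1000, 0.1000, 0.1000, 0.1000, 0.1000, 0.1000, 0.1000, 0.1000]  mean=-3.1900  Neff=10.0002  idx=[1, 1, 2, 3, 4, 5, 6, 7, 8, 9, 10]

post_mean = -3.1900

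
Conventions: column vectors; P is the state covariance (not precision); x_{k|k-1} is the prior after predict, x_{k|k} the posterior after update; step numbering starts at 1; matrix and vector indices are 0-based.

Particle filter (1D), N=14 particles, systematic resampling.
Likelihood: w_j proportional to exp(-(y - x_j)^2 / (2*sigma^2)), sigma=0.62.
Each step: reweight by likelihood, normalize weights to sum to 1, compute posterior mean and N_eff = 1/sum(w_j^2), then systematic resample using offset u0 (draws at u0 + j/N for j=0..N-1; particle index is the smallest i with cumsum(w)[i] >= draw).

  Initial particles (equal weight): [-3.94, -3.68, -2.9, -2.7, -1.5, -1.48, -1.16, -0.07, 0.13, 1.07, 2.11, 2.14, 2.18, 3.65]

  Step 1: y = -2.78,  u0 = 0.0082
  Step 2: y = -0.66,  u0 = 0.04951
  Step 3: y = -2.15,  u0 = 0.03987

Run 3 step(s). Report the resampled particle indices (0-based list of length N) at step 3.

step 1: w=[0.0630, 0.1264, 0.3558, 0.3595, 0.0430, 0.0402, 0.0119, 0.0000, 0.0000, 0.0000, 0.0000, 0.0000, 0.0000, 0.0000]  mean=-2.8539  Neff=3.5786  idx=[0, 1, 1, 2, 2, 2, 2, 2, 3, 3, 3, 3, 3, 4]
step 2: w=[0.0000, 0.0000, 0.0000, 0.0034, 0.0034, 0.0034, 0.0034, 0.0034, 0.0104, 0.0104, 0.0104, 0.0104, 0.0104, 0.9310]  mean=-1.5863  Neff=1.1530  idx=[11, 13, 13, 13, 13, 13, 13, 13, 13, 13, 13, 13, 13, 13]
step 3: w=[0.0825, 0.0706, 0.0706, 0.0706, 0.0706, 0.0706, 0.0706, 0.0706, 0.0706, 0.0706, 0.0706, 0.0706, 0.0706, 0.0706]  mean=-1.5990  Neff=13.9742  idx=[0, 1, 2, 3, 4, 5, 6, 7, 8, 9, 10, 11, 12, 13]

resampled_idx = [0, 1, 2, 3, 4, 5, 6, 7, 8, 9, 10, 11, 12, 13]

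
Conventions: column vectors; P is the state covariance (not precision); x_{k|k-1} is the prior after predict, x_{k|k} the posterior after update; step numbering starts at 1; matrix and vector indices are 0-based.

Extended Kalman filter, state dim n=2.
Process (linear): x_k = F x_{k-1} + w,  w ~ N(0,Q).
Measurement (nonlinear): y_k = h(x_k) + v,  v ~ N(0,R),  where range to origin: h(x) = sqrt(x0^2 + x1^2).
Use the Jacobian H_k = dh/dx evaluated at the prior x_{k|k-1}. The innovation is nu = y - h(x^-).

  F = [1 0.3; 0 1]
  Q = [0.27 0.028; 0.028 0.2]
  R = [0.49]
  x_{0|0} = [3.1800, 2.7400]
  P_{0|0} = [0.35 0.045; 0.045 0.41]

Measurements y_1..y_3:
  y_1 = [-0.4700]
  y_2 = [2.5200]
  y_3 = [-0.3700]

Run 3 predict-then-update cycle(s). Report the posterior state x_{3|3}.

x_post = [0.8574, 0.0618]

step 1: x^-=[4.0020, 2.7400]  P^-=[0.6839 0.1960; 0.1960 0.6100]  H_jac=[0.8251 0.5649]  S=[1.3330]  K=[0.5064; 0.3798]  nu=[-5.3201]  x^+=[1.3080, 0.7192]  P^+=[0.3421 -0.0604; -0.0604 0.4177]
step 2: x^-=[1.5237, 0.7192]  P^-=[0.6134 0.0929; 0.0929 0.6177]  H_jac=[0.9043 0.4269]  S=[1.1759]  K=[0.5055; 0.2957]  nu=[0.8351]  x^+=[1.9458, 0.9661]  P^+=[0.3130 -0.0828; -0.0828 0.5149]
step 3: x^-=[2.2357, 0.9661]  P^-=[0.5796 0.0996; 0.0996 0.7149]  H_jac=[0.9180 0.3967]  S=[1.1635]  K=[0.4913; 0.3223]  nu=[-2.8055]  x^+=[0.8574, 0.0618]  P^+=[0.2988 -0.0846; -0.0846 0.5940]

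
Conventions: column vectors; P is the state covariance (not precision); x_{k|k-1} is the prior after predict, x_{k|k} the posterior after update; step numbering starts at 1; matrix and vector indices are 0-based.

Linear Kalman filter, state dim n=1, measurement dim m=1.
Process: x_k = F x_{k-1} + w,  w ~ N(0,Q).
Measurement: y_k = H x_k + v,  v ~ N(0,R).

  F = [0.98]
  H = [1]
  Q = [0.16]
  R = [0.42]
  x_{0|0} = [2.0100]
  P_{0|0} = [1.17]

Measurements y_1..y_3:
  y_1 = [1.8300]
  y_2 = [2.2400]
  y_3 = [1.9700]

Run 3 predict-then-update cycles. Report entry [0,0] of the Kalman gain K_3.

K[0,0] = 0.4695

step 1: x^-=[1.9698]  P^-=[1.2837]  S=[1.7037]  K=[0.7535]  nu=[-0.1398]  x^+=[1.8645]  P^+=[0.3165]
step 2: x^-=[1.8272]  P^-=[0.4639]  S=[0.8839]  K=[0.5248]  nu=[0.4128]  x^+=[2.0438]  P^+=[0.2204]
step 3: x^-=[2.0030]  P^-=[0.3717]  S=[0.7917]  K=[0.4695]  nu=[-0.0330]  x^+=[1.9875]  P^+=[0.1972]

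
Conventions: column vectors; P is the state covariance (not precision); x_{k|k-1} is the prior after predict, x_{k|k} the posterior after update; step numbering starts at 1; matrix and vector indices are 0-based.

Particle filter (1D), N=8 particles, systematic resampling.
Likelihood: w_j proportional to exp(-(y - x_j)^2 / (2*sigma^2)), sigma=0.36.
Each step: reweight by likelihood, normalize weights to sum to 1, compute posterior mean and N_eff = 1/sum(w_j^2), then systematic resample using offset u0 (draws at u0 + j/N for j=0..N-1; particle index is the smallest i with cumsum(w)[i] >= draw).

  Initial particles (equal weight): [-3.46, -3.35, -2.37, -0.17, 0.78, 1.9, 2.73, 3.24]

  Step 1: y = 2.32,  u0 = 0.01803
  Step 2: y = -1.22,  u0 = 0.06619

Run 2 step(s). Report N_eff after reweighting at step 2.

step 1: w=[0.0000, 0.0000, 0.0000, 0.0000, 0.0001, 0.4743, 0.4898, 0.0358]  mean=2.3543  Neff=2.1451  idx=[5, 5, 5, 5, 6, 6, 6, 6]
step 2: w=[0.2500, 0.2500, 0.2500, 0.2500, 0.0000, 0.0000, 0.0000, 0.0000]  mean=1.9000  Neff=4.0000  idx=[0, 0, 1, 1, 2, 2, 3, 3]

N_eff = 4.0000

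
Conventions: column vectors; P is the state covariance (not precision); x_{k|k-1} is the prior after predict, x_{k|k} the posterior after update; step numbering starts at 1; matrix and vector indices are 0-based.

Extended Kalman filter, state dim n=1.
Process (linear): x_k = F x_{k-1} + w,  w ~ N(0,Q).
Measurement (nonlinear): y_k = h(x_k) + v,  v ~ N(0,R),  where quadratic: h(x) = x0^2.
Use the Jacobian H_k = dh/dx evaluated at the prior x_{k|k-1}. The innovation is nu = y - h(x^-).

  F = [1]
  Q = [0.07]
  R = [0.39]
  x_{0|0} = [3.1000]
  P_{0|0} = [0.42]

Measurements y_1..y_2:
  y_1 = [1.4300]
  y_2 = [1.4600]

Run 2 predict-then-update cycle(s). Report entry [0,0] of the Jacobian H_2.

H_jac[0,0] = 3.6148

step 1: x^-=[3.1000]  P^-=[0.4900]  H_jac=[6.2000]  S=[19.2256]  K=[0.1580]  nu=[-8.1800]  x^+=[1.8074]  P^+=[0.0099]
step 2: x^-=[1.8074]  P^-=[0.0799]  H_jac=[3.6148]  S=[1.4346]  K=[0.2014]  nu=[-1.8067]  x^+=[1.4435]  P^+=[0.0217]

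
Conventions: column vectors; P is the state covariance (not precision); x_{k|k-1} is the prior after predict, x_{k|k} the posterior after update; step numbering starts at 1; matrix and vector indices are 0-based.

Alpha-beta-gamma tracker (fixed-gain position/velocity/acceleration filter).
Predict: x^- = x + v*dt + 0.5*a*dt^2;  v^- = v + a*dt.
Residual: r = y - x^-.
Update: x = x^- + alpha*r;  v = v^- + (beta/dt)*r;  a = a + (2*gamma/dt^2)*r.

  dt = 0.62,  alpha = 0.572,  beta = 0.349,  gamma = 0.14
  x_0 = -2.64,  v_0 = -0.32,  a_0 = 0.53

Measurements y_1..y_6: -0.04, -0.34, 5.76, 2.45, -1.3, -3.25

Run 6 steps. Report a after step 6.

a_post = -10.6402

step 1: x_pred=-2.7365  r=2.6965  x^+=-1.1941  v^+=1.5265  a^+=2.4942
step 2: x_pred=0.2317  r=-0.5717  x^+=-0.0953  v^+=2.7511  a^+=2.0778
step 3: x_pred=2.0097  r=3.7503  x^+=4.1549  v^+=6.1503  a^+=4.8095
step 4: x_pred=8.8925  r=-6.4425  x^+=5.2074  v^+=5.5058  a^+=0.1168
step 5: x_pred=8.6434  r=-9.9434  x^+=2.9558  v^+=-0.0190  a^+=-7.1261
step 6: x_pred=1.5743  r=-4.8243  x^+=-1.1852  v^+=-7.1528  a^+=-10.6402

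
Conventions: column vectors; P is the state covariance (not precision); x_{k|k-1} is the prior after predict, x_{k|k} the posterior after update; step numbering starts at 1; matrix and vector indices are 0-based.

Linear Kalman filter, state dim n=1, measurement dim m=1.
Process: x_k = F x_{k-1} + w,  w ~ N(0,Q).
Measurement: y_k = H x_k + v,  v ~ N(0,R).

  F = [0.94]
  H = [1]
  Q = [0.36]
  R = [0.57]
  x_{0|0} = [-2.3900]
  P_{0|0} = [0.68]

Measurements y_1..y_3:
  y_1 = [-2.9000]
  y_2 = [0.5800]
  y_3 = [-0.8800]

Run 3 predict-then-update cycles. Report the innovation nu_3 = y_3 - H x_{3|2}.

innov = [-0.1020]

step 1: x^-=[-2.2466]  P^-=[0.9608]  S=[1.5308]  K=[0.6277]  nu=[-0.6534]  x^+=[-2.6567]  P^+=[0.3578]
step 2: x^-=[-2.4973]  P^-=[0.6761]  S=[1.2461]  K=[0.5426]  nu=[3.0773]  x^+=[-0.8276]  P^+=[0.3093]
step 3: x^-=[-0.7780]  P^-=[0.6333]  S=[1.2033]  K=[0.5263]  nu=[-0.1020]  x^+=[-0.8317]  P^+=[0.3000]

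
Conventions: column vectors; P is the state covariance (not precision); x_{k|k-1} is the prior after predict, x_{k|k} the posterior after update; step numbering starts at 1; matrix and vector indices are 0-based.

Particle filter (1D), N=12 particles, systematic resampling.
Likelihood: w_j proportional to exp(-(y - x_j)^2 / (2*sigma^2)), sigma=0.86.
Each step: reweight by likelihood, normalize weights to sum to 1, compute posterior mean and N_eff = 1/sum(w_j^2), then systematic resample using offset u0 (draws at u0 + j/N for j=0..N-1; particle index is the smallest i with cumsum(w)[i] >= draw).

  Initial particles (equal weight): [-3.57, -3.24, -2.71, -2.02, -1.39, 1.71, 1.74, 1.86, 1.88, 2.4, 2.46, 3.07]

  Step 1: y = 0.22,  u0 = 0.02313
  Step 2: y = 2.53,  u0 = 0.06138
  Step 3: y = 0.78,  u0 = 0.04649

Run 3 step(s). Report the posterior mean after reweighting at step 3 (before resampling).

post_mean = 1.8170

step 1: w=[0.0001, 0.0003, 0.0029, 0.0324, 0.1669, 0.2147, 0.2019, 0.1563, 0.1495, 0.0387, 0.0324, 0.0040]  mean=1.1685  Neff=6.0569  idx=[3, 4, 4, 5, 5, 6, 6, 6, 7, 7, 8, 9]
step 2: w=[0.0000, 0.0000, 0.0000, 0.0984, 0.0984, 0.1016, 0.1016, 0.1016, 0.1144, 0.1144, 0.1165, 0.1532]  mean=1.8789  Neff=8.8086  idx=[3, 4, 5, 6, 6, 7, 8, 9, 9, 10, 11, 11]
step 3: w=[0.1031, 0.1031, 0.0992, 0.0992, 0.0992, 0.0992, 0.0841, 0.0841, 0.0841, 0.0817, 0.0314, 0.0314]  mean=1.8170  Neff=11.0460  idx=[0, 1, 2, 2, 3, 4, 5, 6, 7, 8, 9, 10]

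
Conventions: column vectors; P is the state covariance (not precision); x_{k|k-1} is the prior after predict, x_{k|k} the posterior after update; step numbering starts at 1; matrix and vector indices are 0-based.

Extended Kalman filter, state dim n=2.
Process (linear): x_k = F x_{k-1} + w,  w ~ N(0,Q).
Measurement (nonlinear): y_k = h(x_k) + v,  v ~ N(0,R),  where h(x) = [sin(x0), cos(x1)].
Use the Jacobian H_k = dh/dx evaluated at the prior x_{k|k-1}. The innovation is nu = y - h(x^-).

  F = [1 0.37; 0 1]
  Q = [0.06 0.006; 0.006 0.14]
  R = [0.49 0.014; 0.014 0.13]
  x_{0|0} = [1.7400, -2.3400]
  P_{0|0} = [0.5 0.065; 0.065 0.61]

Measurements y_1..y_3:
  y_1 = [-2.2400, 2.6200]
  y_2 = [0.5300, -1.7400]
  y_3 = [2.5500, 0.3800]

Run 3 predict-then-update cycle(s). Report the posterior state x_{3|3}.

x_post = [1.3753, 1.8602]

step 1: x^-=[0.8742, -2.3400]  P^-=[0.6916 0.2967; 0.2967 0.7500]  H_jac=[0.6416 0.0000; 0.0000 0.7185]  S=[0.7747 0.1508; 0.1508 0.5171]  K=[0.5222 0.2600; 0.0455 1.0287]  nu=[-3.0070, 3.3156]  x^+=[0.1659, 0.9338]  P^+=[0.4045 0.0572; 0.0572 0.1870]
step 2: x^-=[0.5114, 0.9338]  P^-=[0.5324 0.1324; 0.1324 0.3270]  H_jac=[0.8721 0.0000; 0.0000 -0.8039]  S=[0.8949 -0.0788; -0.0788 0.3413]  K=[0.5016 -0.1960; 0.0625 -0.7558]  nu=[0.0406, -2.3348]  x^+=[0.9894, 2.7009]  P^+=[0.2787 0.0230; 0.0230 0.1211]
step 3: x^-=[1.9887, 2.7009]  P^-=[0.3722 0.0738; 0.0738 0.2611]  H_jac=[-0.4059 0.0000; 0.0000 -0.4266]  S=[0.5513 0.0268; 0.0268 0.1775]  K=[-0.2674 -0.1370; -0.0240 -0.6239]  nu=[1.6361, 1.2844]  x^+=[1.3753, 1.8602]  P^+=[0.3275 0.0505; 0.0505 0.1909]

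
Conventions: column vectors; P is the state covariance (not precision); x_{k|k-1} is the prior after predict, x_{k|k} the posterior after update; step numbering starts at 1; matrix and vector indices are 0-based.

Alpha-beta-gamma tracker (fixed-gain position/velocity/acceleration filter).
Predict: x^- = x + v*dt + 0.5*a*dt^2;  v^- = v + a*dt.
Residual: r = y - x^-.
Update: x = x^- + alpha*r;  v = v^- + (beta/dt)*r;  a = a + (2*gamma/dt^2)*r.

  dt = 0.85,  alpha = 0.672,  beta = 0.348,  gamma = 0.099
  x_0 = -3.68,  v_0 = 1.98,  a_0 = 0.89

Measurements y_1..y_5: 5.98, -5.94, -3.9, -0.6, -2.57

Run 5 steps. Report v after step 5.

v_post = -2.3550

step 1: x_pred=-1.6755  r=7.6555  x^+=3.4690  v^+=5.8707  a^+=2.9880
step 2: x_pred=9.5385  r=-15.4785  x^+=-0.8630  v^+=2.0734  a^+=-1.2539
step 3: x_pred=0.4464  r=-4.3464  x^+=-2.4744  v^+=-0.7719  a^+=-2.4450
step 4: x_pred=-4.0137  r=3.4137  x^+=-1.7197  v^+=-1.4525  a^+=-1.5095
step 5: x_pred=-3.4996  r=0.9296  x^+=-2.8749  v^+=-2.3550  a^+=-1.2547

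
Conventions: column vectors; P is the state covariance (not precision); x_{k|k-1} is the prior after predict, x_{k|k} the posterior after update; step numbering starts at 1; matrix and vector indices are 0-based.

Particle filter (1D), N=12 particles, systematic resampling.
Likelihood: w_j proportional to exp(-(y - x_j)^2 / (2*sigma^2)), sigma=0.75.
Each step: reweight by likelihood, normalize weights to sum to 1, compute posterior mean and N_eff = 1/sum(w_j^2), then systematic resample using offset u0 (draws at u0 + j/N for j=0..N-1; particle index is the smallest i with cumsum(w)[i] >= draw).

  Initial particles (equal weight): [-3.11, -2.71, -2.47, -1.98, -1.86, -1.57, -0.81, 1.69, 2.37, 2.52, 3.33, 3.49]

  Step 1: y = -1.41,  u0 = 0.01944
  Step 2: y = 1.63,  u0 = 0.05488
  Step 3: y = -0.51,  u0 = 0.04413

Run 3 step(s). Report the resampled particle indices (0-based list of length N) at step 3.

step 1: w=[0.0194, 0.0563, 0.0931, 0.1894, 0.2111, 0.2471, 0.1836, 0.0000, 0.0000, 0.0000, 0.0000, 0.0000]  mean=-1.7470  Neff=5.3358  idx=[1, 2, 3, 3, 3, 4, 4, 5, 5, 5, 6, 6]
step 2: w=[0.0000, 0.0000, 0.0009, 0.0009, 0.0009, 0.0019, 0.0019, 0.0106, 0.0106, 0.0106, 0.4808, 0.4808]  mean=-0.8414  Neff=2.1615  idx=[10, 10, 10, 10, 10, 10, 11, 11, 11, 11, 11, 11]
step 3: w=[0.0833, 0.0833, 0.0833, 0.0833, 0.0833, 0.0833, 0.0833, 0.0833, 0.0833, 0.0833, 0.0833, 0.0833]  mean=-0.8100  Neff=12.0000  idx=[0, 1, 2, 3, 4, 5, 6, 7, 8, 9, 10, 11]

resampled_idx = [0, 1, 2, 3, 4, 5, 6, 7, 8, 9, 10, 11]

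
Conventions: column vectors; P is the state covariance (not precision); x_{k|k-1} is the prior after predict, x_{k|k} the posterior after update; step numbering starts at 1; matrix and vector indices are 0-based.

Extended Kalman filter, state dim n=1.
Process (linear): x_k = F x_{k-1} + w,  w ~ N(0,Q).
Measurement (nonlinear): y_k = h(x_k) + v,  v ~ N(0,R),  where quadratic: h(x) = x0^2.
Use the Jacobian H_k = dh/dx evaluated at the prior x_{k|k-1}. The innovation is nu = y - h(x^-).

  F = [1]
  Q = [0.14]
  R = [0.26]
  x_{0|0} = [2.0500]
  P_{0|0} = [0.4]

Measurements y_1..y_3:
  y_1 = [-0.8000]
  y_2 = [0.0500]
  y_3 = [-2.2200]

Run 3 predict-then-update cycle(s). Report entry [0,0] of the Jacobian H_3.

step 1: x^-=[2.0500]  P^-=[0.5400]  H_jac=[4.1000]  S=[9.3374]  K=[0.2371]  nu=[-5.0025]  x^+=[0.8639]  P^+=[0.0150]
step 2: x^-=[0.8639]  P^-=[0.1550]  H_jac=[1.7277]  S=[0.7228]  K=[0.3706]  nu=[-0.6962]  x^+=[0.6058]  P^+=[0.0558]
step 3: x^-=[0.6058]  P^-=[0.1958]  H_jac=[1.2117]  S=[0.5474]  K=[0.4333]  nu=[-2.5870]  x^+=[-0.5152]  P^+=[0.0930]

H_jac[0,0] = 1.2117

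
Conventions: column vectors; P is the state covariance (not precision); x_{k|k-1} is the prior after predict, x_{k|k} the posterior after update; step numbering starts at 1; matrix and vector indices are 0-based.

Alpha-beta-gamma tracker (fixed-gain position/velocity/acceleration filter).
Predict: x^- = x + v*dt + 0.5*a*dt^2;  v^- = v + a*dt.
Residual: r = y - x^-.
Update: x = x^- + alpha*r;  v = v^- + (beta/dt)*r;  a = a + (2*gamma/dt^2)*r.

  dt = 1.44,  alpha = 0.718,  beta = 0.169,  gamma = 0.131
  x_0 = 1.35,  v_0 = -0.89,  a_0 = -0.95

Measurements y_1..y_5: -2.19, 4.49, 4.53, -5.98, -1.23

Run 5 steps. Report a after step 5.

a_post = 0.6264

step 1: x_pred=-0.9166  r=-1.2734  x^+=-1.8309  v^+=-2.4075  a^+=-1.1109
step 2: x_pred=-6.4494  r=10.9394  x^+=1.4051  v^+=-2.7233  a^+=0.2713
step 3: x_pred=-2.2352  r=6.7652  x^+=2.6222  v^+=-1.5387  a^+=1.1261
step 4: x_pred=1.5741  r=-7.5541  x^+=-3.8497  v^+=-0.8037  a^+=0.1716
step 5: x_pred=-4.8291  r=3.5991  x^+=-2.2449  v^+=-0.1341  a^+=0.6264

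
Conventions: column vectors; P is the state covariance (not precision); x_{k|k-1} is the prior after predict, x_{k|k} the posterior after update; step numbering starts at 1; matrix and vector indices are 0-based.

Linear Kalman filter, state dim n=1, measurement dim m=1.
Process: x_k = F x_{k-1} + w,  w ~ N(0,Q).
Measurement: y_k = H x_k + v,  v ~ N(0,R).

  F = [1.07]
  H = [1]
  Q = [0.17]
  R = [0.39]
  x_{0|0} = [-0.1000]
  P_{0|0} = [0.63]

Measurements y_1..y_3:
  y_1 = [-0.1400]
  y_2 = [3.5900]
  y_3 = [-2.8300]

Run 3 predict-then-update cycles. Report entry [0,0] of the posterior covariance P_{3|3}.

P_post[0,0] = 0.2014

step 1: x^-=[-0.1070]  P^-=[0.8913]  S=[1.2813]  K=[0.6956]  nu=[-0.0330]  x^+=[-0.1300]  P^+=[0.2713]
step 2: x^-=[-0.1391]  P^-=[0.4806]  S=[0.8706]  K=[0.5520]  nu=[3.7291]  x^+=[1.9195]  P^+=[0.2153]
step 3: x^-=[2.0539]  P^-=[0.4165]  S=[0.8065]  K=[0.5164]  nu=[-4.8839]  x^+=[-0.4683]  P^+=[0.2014]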